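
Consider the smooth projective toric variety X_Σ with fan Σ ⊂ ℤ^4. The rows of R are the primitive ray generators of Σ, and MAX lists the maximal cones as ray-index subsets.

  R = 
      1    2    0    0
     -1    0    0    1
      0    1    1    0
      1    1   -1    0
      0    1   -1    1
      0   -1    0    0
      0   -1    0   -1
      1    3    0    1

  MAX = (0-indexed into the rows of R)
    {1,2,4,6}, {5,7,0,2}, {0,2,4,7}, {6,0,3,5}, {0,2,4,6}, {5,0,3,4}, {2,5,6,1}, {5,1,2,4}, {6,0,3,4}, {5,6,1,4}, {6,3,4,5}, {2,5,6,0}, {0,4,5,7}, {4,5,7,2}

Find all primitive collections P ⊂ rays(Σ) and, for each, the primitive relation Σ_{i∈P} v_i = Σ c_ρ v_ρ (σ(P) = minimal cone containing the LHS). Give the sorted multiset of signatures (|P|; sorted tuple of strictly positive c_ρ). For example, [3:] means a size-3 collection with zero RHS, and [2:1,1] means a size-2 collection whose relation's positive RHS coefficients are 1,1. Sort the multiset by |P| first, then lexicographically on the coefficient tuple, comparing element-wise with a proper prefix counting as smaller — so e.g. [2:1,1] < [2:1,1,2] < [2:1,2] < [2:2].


Minimal non-faces — 9 found among 8 rays, 14 max cones:

  P={1,3}:  v_{1} + v_{3} = v_{4}  so sig = [2:1]
  P={2,3}:  v_{2} + v_{3} = v_{0}  so sig = [2:1]
  P={6,7}:  v_{6} + v_{7} = v_{0}  so sig = [2:1]
  P={0,1}:  v_{0} + v_{1} = v_{2} + v_{4}  so sig = [2:1,1]
  P={3,7}:  v_{3} + v_{7} = 2·v_{0} + v_{4} + v_{5}  so sig = [2:1,1,2]
  P={1,7}:  v_{1} + v_{7} = 2·v_{2} + 2·v_{4} + v_{5}  so sig = [2:1,2,2]
  P={2,4,5,6}:  v_{2} + v_{4} + v_{5} + v_{6} = 0  so sig = [4:]
  P={0,2,4,5}:  v_{0} + v_{2} + v_{4} + v_{5} = v_{7}  so sig = [4:1]
  P={0,4,5,6}:  v_{0} + v_{4} + v_{5} + v_{6} = v_{3}  so sig = [4:1]

so the primitive-relation signature multiset is
{ [2:1] ×3,  [2:1,1],  [2:1,1,2],  [2:1,2,2],  [4:],  [4:1] ×2 }


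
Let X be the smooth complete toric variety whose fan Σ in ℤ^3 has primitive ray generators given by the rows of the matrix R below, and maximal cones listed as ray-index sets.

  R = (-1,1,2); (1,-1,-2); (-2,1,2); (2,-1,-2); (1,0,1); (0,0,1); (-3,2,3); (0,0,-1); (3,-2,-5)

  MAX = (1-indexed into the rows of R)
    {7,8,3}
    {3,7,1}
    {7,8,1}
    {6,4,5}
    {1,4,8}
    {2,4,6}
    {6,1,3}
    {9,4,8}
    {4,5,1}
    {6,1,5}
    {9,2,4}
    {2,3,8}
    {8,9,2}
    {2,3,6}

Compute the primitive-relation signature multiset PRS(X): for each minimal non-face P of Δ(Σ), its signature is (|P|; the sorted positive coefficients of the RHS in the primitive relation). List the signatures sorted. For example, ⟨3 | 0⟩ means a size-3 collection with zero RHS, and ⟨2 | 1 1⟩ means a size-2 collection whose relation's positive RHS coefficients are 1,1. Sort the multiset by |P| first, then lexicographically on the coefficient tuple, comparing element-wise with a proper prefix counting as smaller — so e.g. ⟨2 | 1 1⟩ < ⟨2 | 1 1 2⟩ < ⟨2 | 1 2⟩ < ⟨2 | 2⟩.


Σ has 18 primitive collections:

  P = {1,2}:  v_{1} + v_{2} = 0 ; sig = ⟨2 | 0⟩
  P = {3,4}:  v_{3} + v_{4} = 0 ; sig = ⟨2 | 0⟩
  P = {6,8}:  v_{6} + v_{8} = 0 ; sig = ⟨2 | 0⟩
  P = {1,9}:  v_{1} + v_{9} = v_{4} + v_{8} ; sig = ⟨2 | 1 1⟩
  P = {2,5}:  v_{2} + v_{5} = v_{4} + v_{6} ; sig = ⟨2 | 1 1⟩
  P = {2,7}:  v_{2} + v_{7} = v_{3} + v_{8} ; sig = ⟨2 | 1 1⟩
  P = {3,5}:  v_{3} + v_{5} = v_{1} + v_{6} ; sig = ⟨2 | 1 1⟩
  P = {3,9}:  v_{3} + v_{9} = v_{2} + v_{8} ; sig = ⟨2 | 1 1⟩
  P = {4,7}:  v_{4} + v_{7} = v_{1} + v_{8} ; sig = ⟨2 | 1 1⟩
  P = {5,8}:  v_{5} + v_{8} = v_{1} + v_{4} ; sig = ⟨2 | 1 1⟩
  P = {6,7}:  v_{6} + v_{7} = v_{1} + v_{3} ; sig = ⟨2 | 1 1⟩
  P = {6,9}:  v_{6} + v_{9} = v_{2} + v_{4} ; sig = ⟨2 | 1 1⟩
  P = {5,7}:  v_{5} + v_{7} = 2·v_{1} ; sig = ⟨2 | 2⟩
  P = {5,9}:  v_{5} + v_{9} = 2·v_{4} ; sig = ⟨2 | 2⟩
  P = {7,9}:  v_{7} + v_{9} = 2·v_{8} ; sig = ⟨2 | 2⟩
  P = {1,3,8}:  v_{1} + v_{3} + v_{8} = v_{7} ; sig = ⟨3 | 1⟩
  P = {1,4,6}:  v_{1} + v_{4} + v_{6} = v_{5} ; sig = ⟨3 | 1⟩
  P = {2,4,8}:  v_{2} + v_{4} + v_{8} = v_{9} ; sig = ⟨3 | 1⟩

Hence PRS(X_Σ) =
[⟨2 | 0⟩, ⟨2 | 0⟩, ⟨2 | 0⟩, ⟨2 | 1 1⟩, ⟨2 | 1 1⟩, ⟨2 | 1 1⟩, ⟨2 | 1 1⟩, ⟨2 | 1 1⟩, ⟨2 | 1 1⟩, ⟨2 | 1 1⟩, ⟨2 | 1 1⟩, ⟨2 | 1 1⟩, ⟨2 | 2⟩, ⟨2 | 2⟩, ⟨2 | 2⟩, ⟨3 | 1⟩, ⟨3 | 1⟩, ⟨3 | 1⟩]


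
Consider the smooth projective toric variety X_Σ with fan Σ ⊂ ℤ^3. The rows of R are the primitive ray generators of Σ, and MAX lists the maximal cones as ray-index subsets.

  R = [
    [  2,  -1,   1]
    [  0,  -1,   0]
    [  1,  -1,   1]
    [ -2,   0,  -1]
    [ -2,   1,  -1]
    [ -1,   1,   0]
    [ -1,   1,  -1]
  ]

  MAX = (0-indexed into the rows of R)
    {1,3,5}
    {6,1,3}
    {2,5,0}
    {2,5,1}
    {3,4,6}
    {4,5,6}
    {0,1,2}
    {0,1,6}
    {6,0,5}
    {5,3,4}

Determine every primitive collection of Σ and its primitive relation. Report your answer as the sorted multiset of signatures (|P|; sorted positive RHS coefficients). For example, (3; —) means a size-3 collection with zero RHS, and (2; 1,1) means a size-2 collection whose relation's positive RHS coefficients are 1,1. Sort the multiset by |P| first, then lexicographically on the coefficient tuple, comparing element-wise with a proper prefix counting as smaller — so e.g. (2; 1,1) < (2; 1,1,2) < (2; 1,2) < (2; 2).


Δ(Σ) — 7 vertices, 9 min non-faces:

  • {0,4}:  v_{0} + v_{4} = 0  →  sig = (2; —)
  • {2,6}:  v_{2} + v_{6} = 0  →  sig = (2; —)
  • {0,3}:  v_{0} + v_{3} = v_{1}  →  sig = (2; 1)
  • {1,4}:  v_{1} + v_{4} = v_{3}  →  sig = (2; 1)
  • {2,4}:  v_{2} + v_{4} = v_{1} + v_{5}  →  sig = (2; 1,1)
  • {2,3}:  v_{2} + v_{3} = 2·v_{1} + v_{5}  →  sig = (2; 1,2)
  • {0,1,5}:  v_{0} + v_{1} + v_{5} = v_{2}  →  sig = (3; 1)
  • {1,5,6}:  v_{1} + v_{5} + v_{6} = v_{4}  →  sig = (3; 1)
  • {3,5,6}:  v_{3} + v_{5} + v_{6} = 2·v_{4}  →  sig = (3; 2)

Sorted signature multiset PRS(X):
    (2; —)
    (2; —)
    (2; 1)
    (2; 1)
    (2; 1,1)
    (2; 1,2)
    (3; 1)
    (3; 1)
    (3; 2)


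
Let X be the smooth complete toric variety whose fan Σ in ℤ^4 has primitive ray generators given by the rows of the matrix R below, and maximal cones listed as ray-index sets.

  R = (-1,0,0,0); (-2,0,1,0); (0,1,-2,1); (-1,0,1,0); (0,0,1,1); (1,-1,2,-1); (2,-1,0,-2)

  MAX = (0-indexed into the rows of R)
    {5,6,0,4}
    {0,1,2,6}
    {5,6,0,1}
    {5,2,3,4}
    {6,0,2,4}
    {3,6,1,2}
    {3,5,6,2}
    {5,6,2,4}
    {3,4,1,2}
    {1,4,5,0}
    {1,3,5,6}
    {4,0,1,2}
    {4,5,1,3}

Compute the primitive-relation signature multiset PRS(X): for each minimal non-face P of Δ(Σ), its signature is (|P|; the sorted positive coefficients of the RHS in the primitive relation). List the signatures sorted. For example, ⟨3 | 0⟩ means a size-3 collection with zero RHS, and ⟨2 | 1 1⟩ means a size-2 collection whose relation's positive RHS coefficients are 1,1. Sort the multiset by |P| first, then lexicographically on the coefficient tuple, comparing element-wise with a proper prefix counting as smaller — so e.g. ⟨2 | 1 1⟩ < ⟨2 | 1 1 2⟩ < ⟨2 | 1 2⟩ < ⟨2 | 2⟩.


5 minimal non-faces of Δ(Σ) (on 7 rays):

  • {0,3}:  v_{0} + v_{3} = v_{1} — sig = ⟨2 | 1⟩
  • {0,2,5}:  v_{0} + v_{2} + v_{5} = 0 — sig = ⟨3 | 0⟩
  • {1,2,5}:  v_{1} + v_{2} + v_{5} = v_{3} — sig = ⟨3 | 1⟩
  • {3,4,6}:  v_{3} + v_{4} + v_{6} = v_{5} — sig = ⟨3 | 1⟩
  • {1,4,6}:  v_{1} + v_{4} + v_{6} = v_{0} + v_{5} — sig = ⟨3 | 1 1⟩

Signatures (|P|; sorted positive RHS coefficients), sorted:
{ ⟨2 | 1⟩,  ⟨3 | 0⟩,  ⟨3 | 1⟩ ×2,  ⟨3 | 1 1⟩ }


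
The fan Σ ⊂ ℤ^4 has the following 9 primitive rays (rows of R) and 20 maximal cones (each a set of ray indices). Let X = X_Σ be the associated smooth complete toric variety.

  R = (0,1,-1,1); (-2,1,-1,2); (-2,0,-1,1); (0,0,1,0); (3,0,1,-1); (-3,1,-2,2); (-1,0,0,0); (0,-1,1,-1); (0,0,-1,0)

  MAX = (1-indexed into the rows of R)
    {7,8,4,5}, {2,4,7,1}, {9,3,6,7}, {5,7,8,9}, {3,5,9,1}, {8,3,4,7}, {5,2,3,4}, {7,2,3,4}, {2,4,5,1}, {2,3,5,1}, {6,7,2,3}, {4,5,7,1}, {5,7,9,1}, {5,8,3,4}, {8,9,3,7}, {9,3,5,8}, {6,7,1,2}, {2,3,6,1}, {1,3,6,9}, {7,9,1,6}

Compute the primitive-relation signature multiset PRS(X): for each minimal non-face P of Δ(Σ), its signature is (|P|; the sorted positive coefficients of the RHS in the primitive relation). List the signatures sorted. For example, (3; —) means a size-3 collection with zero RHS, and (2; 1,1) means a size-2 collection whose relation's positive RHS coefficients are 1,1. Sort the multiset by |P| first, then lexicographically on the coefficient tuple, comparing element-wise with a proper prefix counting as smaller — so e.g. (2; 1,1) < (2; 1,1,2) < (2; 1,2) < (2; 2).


|primitive collections| = 11. Relations:

  P={1,8}:  v_{1} + v_{8} = 0 — sig = (2; —)
  P={4,9}:  v_{4} + v_{9} = 0 — sig = (2; —)
  P={5,6}:  v_{5} + v_{6} = v_{1} — sig = (2; 1)
  P={2,8}:  v_{2} + v_{8} = v_{3} + v_{4} — sig = (2; 1,1)
  P={2,9}:  v_{2} + v_{9} = v_{1} + v_{3} — sig = (2; 1,1)
  P={4,6}:  v_{4} + v_{6} = v_{2} + v_{7} — sig = (2; 1,1)
  P={6,8}:  v_{6} + v_{8} = v_{3} + v_{7} — sig = (2; 1,1)
  P={3,5,7}:  v_{3} + v_{5} + v_{7} = 0 — sig = (3; —)
  P={1,3,4}:  v_{1} + v_{3} + v_{4} = v_{2} — sig = (3; 1)
  P={1,3,7}:  v_{1} + v_{3} + v_{7} = v_{6} — sig = (3; 1)
  P={2,5,7}:  v_{2} + v_{5} + v_{7} = v_{1} + v_{4} — sig = (3; 1,1)

Signatures (|P|; sorted positive RHS coefficients), sorted:
[(2; —), (2; —), (2; 1), (2; 1,1), (2; 1,1), (2; 1,1), (2; 1,1), (3; —), (3; 1), (3; 1), (3; 1,1)]


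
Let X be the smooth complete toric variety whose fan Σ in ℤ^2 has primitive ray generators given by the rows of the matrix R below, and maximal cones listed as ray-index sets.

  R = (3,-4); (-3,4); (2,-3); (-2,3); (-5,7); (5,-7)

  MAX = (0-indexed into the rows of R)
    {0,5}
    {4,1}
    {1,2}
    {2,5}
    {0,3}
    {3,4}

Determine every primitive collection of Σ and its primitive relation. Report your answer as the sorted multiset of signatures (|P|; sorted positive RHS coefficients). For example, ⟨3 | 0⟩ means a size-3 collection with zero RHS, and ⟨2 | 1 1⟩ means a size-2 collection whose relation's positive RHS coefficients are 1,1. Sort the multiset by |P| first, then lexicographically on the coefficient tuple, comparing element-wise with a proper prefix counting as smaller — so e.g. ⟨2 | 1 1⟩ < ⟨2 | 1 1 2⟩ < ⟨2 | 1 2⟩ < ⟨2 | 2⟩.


Primitive collections (9):

  {0,1}:  v_{0} + v_{1} = 0 ; sig = ⟨2 | 0⟩
  {2,3}:  v_{2} + v_{3} = 0 ; sig = ⟨2 | 0⟩
  {4,5}:  v_{4} + v_{5} = 0 ; sig = ⟨2 | 0⟩
  {0,2}:  v_{0} + v_{2} = v_{5} ; sig = ⟨2 | 1⟩
  {0,4}:  v_{0} + v_{4} = v_{3} ; sig = ⟨2 | 1⟩
  {1,3}:  v_{1} + v_{3} = v_{4} ; sig = ⟨2 | 1⟩
  {1,5}:  v_{1} + v_{5} = v_{2} ; sig = ⟨2 | 1⟩
  {2,4}:  v_{2} + v_{4} = v_{1} ; sig = ⟨2 | 1⟩
  {3,5}:  v_{3} + v_{5} = v_{0} ; sig = ⟨2 | 1⟩

Hence PRS(X_Σ) =
    |P|=2: 9 collections, coeffs (), (), (), (1), (1), (1), (1), (1), (1)


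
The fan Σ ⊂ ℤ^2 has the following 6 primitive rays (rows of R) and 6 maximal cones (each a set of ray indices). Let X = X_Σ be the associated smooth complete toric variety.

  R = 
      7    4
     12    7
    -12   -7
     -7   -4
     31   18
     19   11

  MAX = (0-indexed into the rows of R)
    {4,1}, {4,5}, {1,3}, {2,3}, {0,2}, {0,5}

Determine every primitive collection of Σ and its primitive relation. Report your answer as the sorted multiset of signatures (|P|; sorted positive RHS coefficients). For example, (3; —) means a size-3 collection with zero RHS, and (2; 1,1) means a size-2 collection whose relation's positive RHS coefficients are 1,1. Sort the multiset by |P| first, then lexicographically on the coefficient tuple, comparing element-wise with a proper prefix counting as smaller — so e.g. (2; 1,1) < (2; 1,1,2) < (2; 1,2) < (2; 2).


Minimal non-faces — 9 found among 6 rays, 6 max cones:

  P={0,3}:  v_{0} + v_{3} = 0 — sig = (2; —)
  P={1,2}:  v_{1} + v_{2} = 0 — sig = (2; —)
  P={0,1}:  v_{0} + v_{1} = v_{5} — sig = (2; 1)
  P={1,5}:  v_{1} + v_{5} = v_{4} — sig = (2; 1)
  P={2,4}:  v_{2} + v_{4} = v_{5} — sig = (2; 1)
  P={2,5}:  v_{2} + v_{5} = v_{0} — sig = (2; 1)
  P={3,5}:  v_{3} + v_{5} = v_{1} — sig = (2; 1)
  P={0,4}:  v_{0} + v_{4} = 2·v_{5} — sig = (2; 2)
  P={3,4}:  v_{3} + v_{4} = 2·v_{1} — sig = (2; 2)

Sorted signature multiset PRS(X):
    |P|=2: 9 collections, coeffs (), (), (1), (1), (1), (1), (1), (2), (2)


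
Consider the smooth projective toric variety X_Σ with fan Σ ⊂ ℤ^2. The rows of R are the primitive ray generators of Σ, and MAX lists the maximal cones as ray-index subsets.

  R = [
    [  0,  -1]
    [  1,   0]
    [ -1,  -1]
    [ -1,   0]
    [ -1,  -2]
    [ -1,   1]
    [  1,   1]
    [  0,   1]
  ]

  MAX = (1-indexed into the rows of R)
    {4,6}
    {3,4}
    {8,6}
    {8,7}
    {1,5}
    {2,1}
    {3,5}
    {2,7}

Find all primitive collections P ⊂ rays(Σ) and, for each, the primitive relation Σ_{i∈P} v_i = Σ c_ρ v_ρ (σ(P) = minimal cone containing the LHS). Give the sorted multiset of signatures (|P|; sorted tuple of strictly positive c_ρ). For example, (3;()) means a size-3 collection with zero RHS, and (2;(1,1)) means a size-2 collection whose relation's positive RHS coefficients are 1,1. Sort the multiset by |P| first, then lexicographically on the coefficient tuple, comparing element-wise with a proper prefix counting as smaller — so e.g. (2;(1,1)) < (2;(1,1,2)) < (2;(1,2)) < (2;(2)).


20 collections generate NE(X_Σ); each relation:

  P = {1,8}:  v_{1} + v_{8} = 0  ⟹  sig = (2;())
  P = {2,4}:  v_{2} + v_{4} = 0  ⟹  sig = (2;())
  P = {3,7}:  v_{3} + v_{7} = 0  ⟹  sig = (2;())
  P = {1,3}:  v_{1} + v_{3} = v_{5}  ⟹  sig = (2;(1))
  P = {1,4}:  v_{1} + v_{4} = v_{3}  ⟹  sig = (2;(1))
  P = {1,6}:  v_{1} + v_{6} = v_{4}  ⟹  sig = (2;(1))
  P = {1,7}:  v_{1} + v_{7} = v_{2}  ⟹  sig = (2;(1))
  P = {2,3}:  v_{2} + v_{3} = v_{1}  ⟹  sig = (2;(1))
  P = {2,6}:  v_{2} + v_{6} = v_{8}  ⟹  sig = (2;(1))
  P = {2,8}:  v_{2} + v_{8} = v_{7}  ⟹  sig = (2;(1))
  P = {3,8}:  v_{3} + v_{8} = v_{4}  ⟹  sig = (2;(1))
  P = {4,7}:  v_{4} + v_{7} = v_{8}  ⟹  sig = (2;(1))
  P = {4,8}:  v_{4} + v_{8} = v_{6}  ⟹  sig = (2;(1))
  P = {5,7}:  v_{5} + v_{7} = v_{1}  ⟹  sig = (2;(1))
  P = {5,8}:  v_{5} + v_{8} = v_{3}  ⟹  sig = (2;(1))
  P = {5,6}:  v_{5} + v_{6} = v_{3} + v_{4}  ⟹  sig = (2;(1,1))
  P = {2,5}:  v_{2} + v_{5} = 2·v_{1}  ⟹  sig = (2;(2))
  P = {3,6}:  v_{3} + v_{6} = 2·v_{4}  ⟹  sig = (2;(2))
  P = {4,5}:  v_{4} + v_{5} = 2·v_{3}  ⟹  sig = (2;(2))
  P = {6,7}:  v_{6} + v_{7} = 2·v_{8}  ⟹  sig = (2;(2))

Hence PRS(X_Σ) =
[(2;()), (2;()), (2;()), (2;(1)), (2;(1)), (2;(1)), (2;(1)), (2;(1)), (2;(1)), (2;(1)), (2;(1)), (2;(1)), (2;(1)), (2;(1)), (2;(1)), (2;(1,1)), (2;(2)), (2;(2)), (2;(2)), (2;(2))]


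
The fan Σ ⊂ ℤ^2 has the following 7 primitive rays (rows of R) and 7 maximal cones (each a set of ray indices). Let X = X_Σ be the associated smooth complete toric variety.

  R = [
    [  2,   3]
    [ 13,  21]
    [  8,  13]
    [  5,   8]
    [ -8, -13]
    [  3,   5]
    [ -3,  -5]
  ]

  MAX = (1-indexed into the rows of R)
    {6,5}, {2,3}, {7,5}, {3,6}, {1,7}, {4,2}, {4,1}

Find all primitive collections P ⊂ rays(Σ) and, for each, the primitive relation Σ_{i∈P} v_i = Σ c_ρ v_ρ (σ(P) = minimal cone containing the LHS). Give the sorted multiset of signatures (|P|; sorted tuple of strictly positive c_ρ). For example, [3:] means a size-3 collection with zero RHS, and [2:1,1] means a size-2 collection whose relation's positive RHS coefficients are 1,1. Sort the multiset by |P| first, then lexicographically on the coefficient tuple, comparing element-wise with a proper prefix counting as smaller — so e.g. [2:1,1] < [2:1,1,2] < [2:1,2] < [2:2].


The 14 primitive collections of Σ (r=7, n=2):

  P={3,5}:  v_{3} + v_{5} = 0  ⇒ sig = [2:]
  P={6,7}:  v_{6} + v_{7} = 0  ⇒ sig = [2:]
  P={1,6}:  v_{1} + v_{6} = v_{4}  ⇒ sig = [2:1]
  P={2,5}:  v_{2} + v_{5} = v_{4}  ⇒ sig = [2:1]
  P={3,4}:  v_{3} + v_{4} = v_{2}  ⇒ sig = [2:1]
  P={3,7}:  v_{3} + v_{7} = v_{4}  ⇒ sig = [2:1]
  P={4,5}:  v_{4} + v_{5} = v_{7}  ⇒ sig = [2:1]
  P={4,6}:  v_{4} + v_{6} = v_{3}  ⇒ sig = [2:1]
  P={4,7}:  v_{4} + v_{7} = v_{1}  ⇒ sig = [2:1]
  P={1,3}:  v_{1} + v_{3} = 2·v_{4}  ⇒ sig = [2:2]
  P={1,5}:  v_{1} + v_{5} = 2·v_{7}  ⇒ sig = [2:2]
  P={2,6}:  v_{2} + v_{6} = 2·v_{3}  ⇒ sig = [2:2]
  P={2,7}:  v_{2} + v_{7} = 2·v_{4}  ⇒ sig = [2:2]
  P={1,2}:  v_{1} + v_{2} = 3·v_{4}  ⇒ sig = [2:3]

Hence PRS(X_Σ) =
[[2:], [2:], [2:1], [2:1], [2:1], [2:1], [2:1], [2:1], [2:1], [2:2], [2:2], [2:2], [2:2], [2:3]]


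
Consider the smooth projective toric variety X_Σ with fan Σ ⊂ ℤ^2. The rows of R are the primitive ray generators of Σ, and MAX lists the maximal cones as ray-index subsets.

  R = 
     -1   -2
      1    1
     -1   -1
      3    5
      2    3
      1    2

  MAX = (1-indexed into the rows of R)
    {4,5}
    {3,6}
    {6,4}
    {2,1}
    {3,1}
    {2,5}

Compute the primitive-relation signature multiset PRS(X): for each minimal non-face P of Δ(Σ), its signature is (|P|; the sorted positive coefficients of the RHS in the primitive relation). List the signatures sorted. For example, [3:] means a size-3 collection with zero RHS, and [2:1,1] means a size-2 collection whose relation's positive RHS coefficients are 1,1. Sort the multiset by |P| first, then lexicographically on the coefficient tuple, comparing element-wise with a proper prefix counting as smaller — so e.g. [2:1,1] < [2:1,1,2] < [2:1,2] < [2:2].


|primitive collections| = 9. Relations:

  • {1,6}:  v_{1} + v_{6} = 0 — sig = [2:]
  • {2,3}:  v_{2} + v_{3} = 0 — sig = [2:]
  • {1,4}:  v_{1} + v_{4} = v_{5} — sig = [2:1]
  • {1,5}:  v_{1} + v_{5} = v_{2} — sig = [2:1]
  • {2,6}:  v_{2} + v_{6} = v_{5} — sig = [2:1]
  • {3,5}:  v_{3} + v_{5} = v_{6} — sig = [2:1]
  • {5,6}:  v_{5} + v_{6} = v_{4} — sig = [2:1]
  • {2,4}:  v_{2} + v_{4} = 2·v_{5} — sig = [2:2]
  • {3,4}:  v_{3} + v_{4} = 2·v_{6} — sig = [2:2]

Hence PRS(X_Σ) =
    |P|=2: 9 collections, coeffs (), (), (1), (1), (1), (1), (1), (2), (2)


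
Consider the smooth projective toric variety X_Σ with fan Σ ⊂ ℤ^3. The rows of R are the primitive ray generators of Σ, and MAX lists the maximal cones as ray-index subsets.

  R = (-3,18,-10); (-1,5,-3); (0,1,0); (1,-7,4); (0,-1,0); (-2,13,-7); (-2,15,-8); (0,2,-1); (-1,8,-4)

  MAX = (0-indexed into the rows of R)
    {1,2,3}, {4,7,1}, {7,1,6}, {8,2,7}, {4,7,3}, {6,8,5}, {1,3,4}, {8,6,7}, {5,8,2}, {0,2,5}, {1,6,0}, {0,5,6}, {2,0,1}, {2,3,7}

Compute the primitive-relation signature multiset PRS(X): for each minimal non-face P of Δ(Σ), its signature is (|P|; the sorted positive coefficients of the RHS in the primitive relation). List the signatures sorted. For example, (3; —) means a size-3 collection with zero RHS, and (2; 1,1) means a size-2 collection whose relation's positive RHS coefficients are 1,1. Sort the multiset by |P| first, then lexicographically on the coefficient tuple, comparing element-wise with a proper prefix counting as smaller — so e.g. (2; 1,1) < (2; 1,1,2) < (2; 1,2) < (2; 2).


|primitive collections| = 17. Relations:

  {2,4}:  v_{2} + v_{4} = 0  →  sig = (2; —)
  {1,5}:  v_{1} + v_{5} = v_{0}  →  sig = (2; 1)
  {1,8}:  v_{1} + v_{8} = v_{5}  →  sig = (2; 1)
  {3,6}:  v_{3} + v_{6} = v_{8}  →  sig = (2; 1)
  {3,8}:  v_{3} + v_{8} = v_{2}  →  sig = (2; 1)
  {5,7}:  v_{5} + v_{7} = v_{6}  →  sig = (2; 1)
  {0,7}:  v_{0} + v_{7} = v_{1} + v_{6}  →  sig = (2; 1,1)
  {3,5}:  v_{3} + v_{5} = v_{1} + v_{2}  →  sig = (2; 1,1)
  {4,8}:  v_{4} + v_{8} = v_{1} + v_{7}  →  sig = (2; 1,1)
  {0,3}:  v_{0} + v_{3} = 2·v_{1} + v_{2}  →  sig = (2; 1,2)
  {4,5}:  v_{4} + v_{5} = 2·v_{1} + v_{7}  →  sig = (2; 1,2)
  {0,4}:  v_{0} + v_{4} = 3·v_{1} + v_{7}  →  sig = (2; 1,3)
  {0,8}:  v_{0} + v_{8} = 2·v_{5}  →  sig = (2; 2)
  {2,6}:  v_{2} + v_{6} = 2·v_{8}  →  sig = (2; 2)
  {4,6}:  v_{4} + v_{6} = 2·v_{1} + 2·v_{7}  →  sig = (2; 2,2)
  {1,3,7}:  v_{1} + v_{3} + v_{7} = 0  →  sig = (3; —)
  {1,2,7}:  v_{1} + v_{2} + v_{7} = v_{8}  →  sig = (3; 1)

Sorted signature multiset PRS(X):
[(2; —), (2; 1), (2; 1), (2; 1), (2; 1), (2; 1), (2; 1,1), (2; 1,1), (2; 1,1), (2; 1,2), (2; 1,2), (2; 1,3), (2; 2), (2; 2), (2; 2,2), (3; —), (3; 1)]


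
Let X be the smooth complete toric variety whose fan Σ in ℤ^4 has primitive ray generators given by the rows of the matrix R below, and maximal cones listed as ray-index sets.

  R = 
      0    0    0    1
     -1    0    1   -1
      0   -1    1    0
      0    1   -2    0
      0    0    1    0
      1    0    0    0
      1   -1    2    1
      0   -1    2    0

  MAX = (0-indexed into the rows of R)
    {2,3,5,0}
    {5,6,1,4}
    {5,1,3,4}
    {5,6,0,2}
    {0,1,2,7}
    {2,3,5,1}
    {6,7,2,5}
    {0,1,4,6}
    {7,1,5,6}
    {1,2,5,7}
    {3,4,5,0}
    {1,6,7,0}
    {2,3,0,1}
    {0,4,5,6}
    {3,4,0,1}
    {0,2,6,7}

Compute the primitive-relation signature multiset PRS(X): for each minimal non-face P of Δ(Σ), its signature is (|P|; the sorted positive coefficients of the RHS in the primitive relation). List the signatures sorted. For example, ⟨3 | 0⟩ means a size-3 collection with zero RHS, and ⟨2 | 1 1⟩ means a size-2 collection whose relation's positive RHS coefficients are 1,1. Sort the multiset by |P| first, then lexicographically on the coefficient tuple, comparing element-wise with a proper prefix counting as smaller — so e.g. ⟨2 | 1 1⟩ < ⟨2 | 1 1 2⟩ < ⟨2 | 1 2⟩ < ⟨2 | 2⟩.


7 minimal non-faces of Δ(Σ) (on 8 rays):

  • {3,7}:  v_{3} + v_{7} = 0  ⇒ sig = ⟨2 | 0⟩
  • {2,4}:  v_{2} + v_{4} = v_{7}  ⇒ sig = ⟨2 | 1⟩
  • {3,6}:  v_{3} + v_{6} = v_{0} + v_{5}  ⇒ sig = ⟨2 | 1 1⟩
  • {4,7}:  v_{4} + v_{7} = v_{1} + v_{6}  ⇒ sig = ⟨2 | 1 1⟩
  • {0,1,5}:  v_{0} + v_{1} + v_{5} = v_{4}  ⇒ sig = ⟨3 | 1⟩
  • {0,5,7}:  v_{0} + v_{5} + v_{7} = v_{6}  ⇒ sig = ⟨3 | 1⟩
  • {1,2,6}:  v_{1} + v_{2} + v_{6} = 2·v_{7}  ⇒ sig = ⟨3 | 2⟩

Signatures (|P|; sorted positive RHS coefficients), sorted:
{ ⟨2 | 0⟩,  ⟨2 | 1⟩,  ⟨2 | 1 1⟩ ×2,  ⟨3 | 1⟩ ×2,  ⟨3 | 2⟩ }


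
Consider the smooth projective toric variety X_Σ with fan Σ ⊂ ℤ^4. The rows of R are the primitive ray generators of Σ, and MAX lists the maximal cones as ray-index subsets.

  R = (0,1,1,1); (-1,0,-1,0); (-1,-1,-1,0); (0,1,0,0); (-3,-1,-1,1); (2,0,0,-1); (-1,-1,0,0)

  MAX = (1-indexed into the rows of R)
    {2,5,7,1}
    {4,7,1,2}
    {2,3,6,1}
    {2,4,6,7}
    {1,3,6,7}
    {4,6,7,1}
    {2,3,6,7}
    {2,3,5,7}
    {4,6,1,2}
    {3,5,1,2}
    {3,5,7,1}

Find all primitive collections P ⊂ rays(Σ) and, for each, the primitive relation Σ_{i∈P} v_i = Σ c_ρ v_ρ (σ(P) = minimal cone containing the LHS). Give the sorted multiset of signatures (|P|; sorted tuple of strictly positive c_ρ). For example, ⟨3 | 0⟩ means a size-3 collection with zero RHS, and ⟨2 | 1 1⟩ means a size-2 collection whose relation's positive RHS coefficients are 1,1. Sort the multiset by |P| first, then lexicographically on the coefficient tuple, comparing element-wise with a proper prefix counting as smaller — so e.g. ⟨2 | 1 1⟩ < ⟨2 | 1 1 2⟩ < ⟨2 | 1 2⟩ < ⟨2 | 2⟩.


The 5 primitive collections of Σ (r=7, n=4):

  P = {3,4}:  v_{3} + v_{4} = v_{2}  ⇒ sig = ⟨2 | 1⟩
  P = {5,6}:  v_{5} + v_{6} = v_{3}  ⇒ sig = ⟨2 | 1⟩
  P = {4,5}:  v_{4} + v_{5} = v_{1} + 2·v_{2} + v_{7}  ⇒ sig = ⟨2 | 1 1 2⟩
  P = {1,2,6,7}:  v_{1} + v_{2} + v_{6} + v_{7} = 0  ⇒ sig = ⟨4 | 0⟩
  P = {1,2,3,7}:  v_{1} + v_{2} + v_{3} + v_{7} = v_{5}  ⇒ sig = ⟨4 | 1⟩

Hence PRS(X_Σ) =
    |P|=2: 3 collections, coeffs (1), (1), (1,1,2)
    |P|=4: 2 collections, coeffs (), (1)


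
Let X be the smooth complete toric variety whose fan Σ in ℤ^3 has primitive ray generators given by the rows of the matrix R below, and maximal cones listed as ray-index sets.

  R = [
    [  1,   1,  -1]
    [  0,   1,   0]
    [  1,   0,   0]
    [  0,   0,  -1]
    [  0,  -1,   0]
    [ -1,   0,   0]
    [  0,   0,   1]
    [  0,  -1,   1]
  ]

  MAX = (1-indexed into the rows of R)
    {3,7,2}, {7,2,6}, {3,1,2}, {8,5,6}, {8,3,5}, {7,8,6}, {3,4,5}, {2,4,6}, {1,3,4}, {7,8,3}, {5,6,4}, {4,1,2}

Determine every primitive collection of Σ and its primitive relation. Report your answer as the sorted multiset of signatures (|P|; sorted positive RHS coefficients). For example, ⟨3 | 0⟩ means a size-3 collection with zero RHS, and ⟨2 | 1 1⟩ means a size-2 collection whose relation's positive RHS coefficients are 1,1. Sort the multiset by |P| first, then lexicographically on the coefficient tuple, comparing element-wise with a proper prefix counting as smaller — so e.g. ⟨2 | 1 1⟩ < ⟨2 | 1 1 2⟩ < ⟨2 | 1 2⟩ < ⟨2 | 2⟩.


|primitive collections| = 11. Relations:

  {2,5}:  v_{2} + v_{5} = 0 — sig = ⟨2 | 0⟩
  {3,6}:  v_{3} + v_{6} = 0 — sig = ⟨2 | 0⟩
  {4,7}:  v_{4} + v_{7} = 0 — sig = ⟨2 | 0⟩
  {1,8}:  v_{1} + v_{8} = v_{3} — sig = ⟨2 | 1⟩
  {2,8}:  v_{2} + v_{8} = v_{7} — sig = ⟨2 | 1⟩
  {4,8}:  v_{4} + v_{8} = v_{5} — sig = ⟨2 | 1⟩
  {5,7}:  v_{5} + v_{7} = v_{8} — sig = ⟨2 | 1⟩
  {1,5}:  v_{1} + v_{5} = v_{3} + v_{4} — sig = ⟨2 | 1 1⟩
  {1,6}:  v_{1} + v_{6} = v_{2} + v_{4} — sig = ⟨2 | 1 1⟩
  {1,7}:  v_{1} + v_{7} = v_{2} + v_{3} — sig = ⟨2 | 1 1⟩
  {2,3,4}:  v_{2} + v_{3} + v_{4} = v_{1} — sig = ⟨3 | 1⟩

Signatures (|P|; sorted positive RHS coefficients), sorted:
    ⟨2 | 0⟩
    ⟨2 | 0⟩
    ⟨2 | 0⟩
    ⟨2 | 1⟩
    ⟨2 | 1⟩
    ⟨2 | 1⟩
    ⟨2 | 1⟩
    ⟨2 | 1 1⟩
    ⟨2 | 1 1⟩
    ⟨2 | 1 1⟩
    ⟨3 | 1⟩


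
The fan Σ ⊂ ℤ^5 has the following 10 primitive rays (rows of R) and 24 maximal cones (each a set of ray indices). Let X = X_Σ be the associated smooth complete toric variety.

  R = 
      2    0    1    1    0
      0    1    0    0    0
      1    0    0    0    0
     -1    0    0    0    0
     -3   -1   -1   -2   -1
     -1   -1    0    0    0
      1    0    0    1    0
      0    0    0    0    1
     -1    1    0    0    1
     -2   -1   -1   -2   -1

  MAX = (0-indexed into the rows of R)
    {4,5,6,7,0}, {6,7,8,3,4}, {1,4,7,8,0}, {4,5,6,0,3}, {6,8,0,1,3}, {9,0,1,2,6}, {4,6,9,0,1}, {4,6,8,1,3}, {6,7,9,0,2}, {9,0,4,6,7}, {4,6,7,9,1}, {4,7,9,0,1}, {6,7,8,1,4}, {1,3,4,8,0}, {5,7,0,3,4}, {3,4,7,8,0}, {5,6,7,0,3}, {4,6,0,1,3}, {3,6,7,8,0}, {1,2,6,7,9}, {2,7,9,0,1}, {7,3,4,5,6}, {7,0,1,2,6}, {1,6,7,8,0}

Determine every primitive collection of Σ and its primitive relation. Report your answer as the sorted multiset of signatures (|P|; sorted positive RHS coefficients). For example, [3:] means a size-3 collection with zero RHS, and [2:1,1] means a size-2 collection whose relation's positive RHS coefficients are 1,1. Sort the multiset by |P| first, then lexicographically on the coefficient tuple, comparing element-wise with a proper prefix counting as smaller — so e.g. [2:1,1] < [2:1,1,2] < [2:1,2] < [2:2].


14 minimal non-faces of Δ(Σ) (on 10 rays):

  P={2,3}:  v_{2} + v_{3} = 0 — sig = [2:]
  P={1,5}:  v_{1} + v_{5} = v_{3} — sig = [2:1]
  P={2,4}:  v_{2} + v_{4} = v_{9} — sig = [2:1]
  P={3,9}:  v_{3} + v_{9} = v_{4} — sig = [2:1]
  P={2,8}:  v_{2} + v_{8} = v_{1} + v_{7} — sig = [2:1,1]
  P={8,9}:  v_{8} + v_{9} = v_{1} + v_{4} + v_{7} — sig = [2:1,1,1]
  P={2,5}:  v_{2} + v_{5} = v_{0} + v_{4} + v_{6} + v_{7} — sig = [2:1,1,1,1]
  P={5,9}:  v_{5} + v_{9} = v_{0} + 2·v_{4} + v_{6} + v_{7} — sig = [2:1,1,1,2]
  P={5,8}:  v_{5} + v_{8} = 2·v_{3} + v_{7} — sig = [2:1,2]
  P={1,3,7}:  v_{1} + v_{3} + v_{7} = v_{8} — sig = [3:1]
  P={0,4,6,8}:  v_{0} + v_{4} + v_{6} + v_{8} = v_{3} — sig = [4:1]
  P={0,1,4,6,7}:  v_{0} + v_{1} + v_{4} + v_{6} + v_{7} = 0 — sig = [5:]
  P={0,1,6,7,9}:  v_{0} + v_{1} + v_{6} + v_{7} + v_{9} = v_{2} — sig = [5:1]
  P={0,3,4,6,7}:  v_{0} + v_{3} + v_{4} + v_{6} + v_{7} = v_{5} — sig = [5:1]

so the primitive-relation signature multiset is
[[2:], [2:1], [2:1], [2:1], [2:1,1], [2:1,1,1], [2:1,1,1,1], [2:1,1,1,2], [2:1,2], [3:1], [4:1], [5:], [5:1], [5:1]]


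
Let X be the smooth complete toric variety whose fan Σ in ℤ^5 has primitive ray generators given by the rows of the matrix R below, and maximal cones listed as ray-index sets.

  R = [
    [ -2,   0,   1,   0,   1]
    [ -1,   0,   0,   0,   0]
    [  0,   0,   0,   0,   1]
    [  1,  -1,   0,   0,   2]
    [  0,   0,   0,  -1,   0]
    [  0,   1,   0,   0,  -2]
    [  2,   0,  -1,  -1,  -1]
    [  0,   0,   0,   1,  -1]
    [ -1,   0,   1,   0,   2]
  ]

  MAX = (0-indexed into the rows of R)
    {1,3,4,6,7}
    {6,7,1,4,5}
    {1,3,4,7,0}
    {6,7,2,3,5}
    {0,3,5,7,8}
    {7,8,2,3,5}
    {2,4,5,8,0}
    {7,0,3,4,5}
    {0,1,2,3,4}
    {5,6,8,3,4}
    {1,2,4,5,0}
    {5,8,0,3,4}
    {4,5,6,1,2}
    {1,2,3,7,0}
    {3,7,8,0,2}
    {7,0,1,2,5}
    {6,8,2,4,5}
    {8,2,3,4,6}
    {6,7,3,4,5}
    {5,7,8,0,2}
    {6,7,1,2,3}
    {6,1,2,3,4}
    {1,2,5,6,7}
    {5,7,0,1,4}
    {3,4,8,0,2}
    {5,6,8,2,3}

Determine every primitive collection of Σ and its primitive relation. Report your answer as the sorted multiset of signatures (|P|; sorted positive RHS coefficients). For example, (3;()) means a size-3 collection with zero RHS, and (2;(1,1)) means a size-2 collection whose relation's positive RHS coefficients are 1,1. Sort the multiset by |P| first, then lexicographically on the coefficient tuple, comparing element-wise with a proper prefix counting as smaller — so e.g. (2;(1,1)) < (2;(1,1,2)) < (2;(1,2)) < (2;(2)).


8 minimal non-faces of Δ(Σ) (on 9 rays):

  • {0,6}:  v_{0} + v_{6} = v_{4}  ⟹  sig = (2;(1))
  • {1,8}:  v_{1} + v_{8} = v_{0} + v_{2}  ⟹  sig = (2;(1,1))
  • {1,3,5}:  v_{1} + v_{3} + v_{5} = 0  ⟹  sig = (3;())
  • {2,4,7}:  v_{2} + v_{4} + v_{7} = 0  ⟹  sig = (3;())
  • {6,7,8}:  v_{6} + v_{7} + v_{8} = v_{3} + v_{5}  ⟹  sig = (3;(1,1))
  • {4,7,8}:  v_{4} + v_{7} + v_{8} = v_{0} + v_{3} + v_{5}  ⟹  sig = (3;(1,1,1))
  • {0,2,3,5}:  v_{0} + v_{2} + v_{3} + v_{5} = v_{8}  ⟹  sig = (4;(1))
  • {2,3,4,5}:  v_{2} + v_{3} + v_{4} + v_{5} = v_{6} + v_{8}  ⟹  sig = (4;(1,1))

Sorted signature multiset PRS(X):
    (2;(1))
    (2;(1,1))
    (3;())
    (3;())
    (3;(1,1))
    (3;(1,1,1))
    (4;(1))
    (4;(1,1))


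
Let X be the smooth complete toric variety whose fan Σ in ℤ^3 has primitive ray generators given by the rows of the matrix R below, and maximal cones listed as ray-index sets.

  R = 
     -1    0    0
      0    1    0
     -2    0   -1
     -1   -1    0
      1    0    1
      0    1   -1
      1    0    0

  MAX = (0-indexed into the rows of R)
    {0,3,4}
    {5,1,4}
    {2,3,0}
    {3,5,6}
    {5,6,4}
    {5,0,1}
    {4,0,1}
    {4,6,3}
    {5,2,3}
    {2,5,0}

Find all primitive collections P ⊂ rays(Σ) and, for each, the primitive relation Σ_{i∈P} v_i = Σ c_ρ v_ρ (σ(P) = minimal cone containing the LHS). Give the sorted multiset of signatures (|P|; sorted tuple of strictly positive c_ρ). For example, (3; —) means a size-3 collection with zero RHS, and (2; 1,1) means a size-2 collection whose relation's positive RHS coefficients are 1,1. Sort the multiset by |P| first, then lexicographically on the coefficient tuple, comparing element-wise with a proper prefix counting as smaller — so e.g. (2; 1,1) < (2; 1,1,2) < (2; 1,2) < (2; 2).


|primitive collections| = 9. Relations:

  P = {0,6}:  v_{0} + v_{6} = 0  ⟹  sig = (2; —)
  P = {1,3}:  v_{1} + v_{3} = v_{0}  ⟹  sig = (2; 1)
  P = {2,4}:  v_{2} + v_{4} = v_{0}  ⟹  sig = (2; 1)
  P = {1,6}:  v_{1} + v_{6} = v_{4} + v_{5}  ⟹  sig = (2; 1,1)
  P = {2,6}:  v_{2} + v_{6} = v_{3} + v_{5}  ⟹  sig = (2; 1,1)
  P = {1,2}:  v_{1} + v_{2} = 2·v_{0} + v_{5}  ⟹  sig = (2; 1,2)
  P = {3,4,5}:  v_{3} + v_{4} + v_{5} = 0  ⟹  sig = (3; —)
  P = {0,3,5}:  v_{0} + v_{3} + v_{5} = v_{2}  ⟹  sig = (3; 1)
  P = {0,4,5}:  v_{0} + v_{4} + v_{5} = v_{1}  ⟹  sig = (3; 1)

Signatures (|P|; sorted positive RHS coefficients), sorted:
    (2; —)
    (2; 1)
    (2; 1)
    (2; 1,1)
    (2; 1,1)
    (2; 1,2)
    (3; —)
    (3; 1)
    (3; 1)


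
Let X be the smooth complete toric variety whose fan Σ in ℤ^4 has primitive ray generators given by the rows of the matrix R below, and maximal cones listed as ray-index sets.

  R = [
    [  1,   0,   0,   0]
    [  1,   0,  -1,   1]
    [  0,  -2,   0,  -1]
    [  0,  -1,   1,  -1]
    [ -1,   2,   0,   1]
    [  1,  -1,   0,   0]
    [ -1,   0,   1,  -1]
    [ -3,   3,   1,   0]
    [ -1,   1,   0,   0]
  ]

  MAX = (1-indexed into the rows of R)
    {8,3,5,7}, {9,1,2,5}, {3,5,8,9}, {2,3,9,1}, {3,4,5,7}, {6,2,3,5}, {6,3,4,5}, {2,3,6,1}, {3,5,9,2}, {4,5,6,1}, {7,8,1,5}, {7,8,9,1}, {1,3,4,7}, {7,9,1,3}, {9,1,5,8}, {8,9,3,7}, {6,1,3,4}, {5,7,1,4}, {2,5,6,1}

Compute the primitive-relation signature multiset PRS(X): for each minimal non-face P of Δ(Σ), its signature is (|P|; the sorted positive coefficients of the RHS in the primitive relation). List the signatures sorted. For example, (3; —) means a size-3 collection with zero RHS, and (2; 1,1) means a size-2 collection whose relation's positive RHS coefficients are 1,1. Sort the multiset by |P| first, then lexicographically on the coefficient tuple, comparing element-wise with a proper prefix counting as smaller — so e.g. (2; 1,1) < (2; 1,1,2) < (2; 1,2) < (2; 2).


|primitive collections| = 11. Relations:

  • {2,7}:  v_{2} + v_{7} = 0 — sig = (2; —)
  • {6,9}:  v_{6} + v_{9} = 0 — sig = (2; —)
  • {2,4}:  v_{2} + v_{4} = v_{6} — sig = (2; 1)
  • {4,9}:  v_{4} + v_{9} = v_{7} — sig = (2; 1)
  • {6,7}:  v_{6} + v_{7} = v_{4} — sig = (2; 1)
  • {2,8}:  v_{2} + v_{8} = v_{5} + v_{9} — sig = (2; 1,1)
  • {6,8}:  v_{6} + v_{8} = v_{5} + v_{7} — sig = (2; 1,1)
  • {4,8}:  v_{4} + v_{8} = v_{5} + 2·v_{7} — sig = (2; 1,2)
  • {1,3,5}:  v_{1} + v_{3} + v_{5} = 0 — sig = (3; —)
  • {5,7,9}:  v_{5} + v_{7} + v_{9} = v_{8} — sig = (3; 1)
  • {1,3,8}:  v_{1} + v_{3} + v_{8} = v_{7} + v_{9} — sig = (3; 1,1)

Signatures (|P|; sorted positive RHS coefficients), sorted:
[(2; —), (2; —), (2; 1), (2; 1), (2; 1), (2; 1,1), (2; 1,1), (2; 1,2), (3; —), (3; 1), (3; 1,1)]


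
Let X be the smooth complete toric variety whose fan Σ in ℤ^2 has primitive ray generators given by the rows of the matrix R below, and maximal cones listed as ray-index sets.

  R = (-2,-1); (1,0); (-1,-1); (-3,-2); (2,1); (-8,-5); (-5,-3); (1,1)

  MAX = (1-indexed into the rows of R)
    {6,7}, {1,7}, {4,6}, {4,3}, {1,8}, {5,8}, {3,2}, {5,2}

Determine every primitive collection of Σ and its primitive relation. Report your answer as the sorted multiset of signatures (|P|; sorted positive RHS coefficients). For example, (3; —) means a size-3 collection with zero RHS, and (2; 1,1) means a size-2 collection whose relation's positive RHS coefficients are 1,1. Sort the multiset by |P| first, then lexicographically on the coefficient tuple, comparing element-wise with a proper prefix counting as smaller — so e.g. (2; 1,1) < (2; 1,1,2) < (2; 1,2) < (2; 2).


Primitive collections (20):

  {1,5}:  v_{1} + v_{5} = 0  ⟹  sig = (2; —)
  {3,8}:  v_{3} + v_{8} = 0  ⟹  sig = (2; —)
  {1,2}:  v_{1} + v_{2} = v_{3}  ⟹  sig = (2; 1)
  {1,3}:  v_{1} + v_{3} = v_{4}  ⟹  sig = (2; 1)
  {1,4}:  v_{1} + v_{4} = v_{7}  ⟹  sig = (2; 1)
  {2,8}:  v_{2} + v_{8} = v_{5}  ⟹  sig = (2; 1)
  {3,5}:  v_{3} + v_{5} = v_{2}  ⟹  sig = (2; 1)
  {4,5}:  v_{4} + v_{5} = v_{3}  ⟹  sig = (2; 1)
  {4,7}:  v_{4} + v_{7} = v_{6}  ⟹  sig = (2; 1)
  {4,8}:  v_{4} + v_{8} = v_{1}  ⟹  sig = (2; 1)
  {5,7}:  v_{5} + v_{7} = v_{4}  ⟹  sig = (2; 1)
  {2,7}:  v_{2} + v_{7} = v_{3} + v_{4}  ⟹  sig = (2; 1,1)
  {6,8}:  v_{6} + v_{8} = v_{1} + v_{7}  ⟹  sig = (2; 1,1)
  {2,6}:  v_{2} + v_{6} = v_{3} + 2·v_{4}  ⟹  sig = (2; 1,2)
  {1,6}:  v_{1} + v_{6} = 2·v_{7}  ⟹  sig = (2; 2)
  {2,4}:  v_{2} + v_{4} = 2·v_{3}  ⟹  sig = (2; 2)
  {3,7}:  v_{3} + v_{7} = 2·v_{4}  ⟹  sig = (2; 2)
  {5,6}:  v_{5} + v_{6} = 2·v_{4}  ⟹  sig = (2; 2)
  {7,8}:  v_{7} + v_{8} = 2·v_{1}  ⟹  sig = (2; 2)
  {3,6}:  v_{3} + v_{6} = 3·v_{4}  ⟹  sig = (2; 3)

Sorted signature multiset PRS(X):
    |P|=2: 20 collections, coeffs (), (), (1), (1), (1), (1), (1), (1), (1), (1), (1), (1,1), (1,1), (1,2), (2), (2), (2), (2), (2), (3)


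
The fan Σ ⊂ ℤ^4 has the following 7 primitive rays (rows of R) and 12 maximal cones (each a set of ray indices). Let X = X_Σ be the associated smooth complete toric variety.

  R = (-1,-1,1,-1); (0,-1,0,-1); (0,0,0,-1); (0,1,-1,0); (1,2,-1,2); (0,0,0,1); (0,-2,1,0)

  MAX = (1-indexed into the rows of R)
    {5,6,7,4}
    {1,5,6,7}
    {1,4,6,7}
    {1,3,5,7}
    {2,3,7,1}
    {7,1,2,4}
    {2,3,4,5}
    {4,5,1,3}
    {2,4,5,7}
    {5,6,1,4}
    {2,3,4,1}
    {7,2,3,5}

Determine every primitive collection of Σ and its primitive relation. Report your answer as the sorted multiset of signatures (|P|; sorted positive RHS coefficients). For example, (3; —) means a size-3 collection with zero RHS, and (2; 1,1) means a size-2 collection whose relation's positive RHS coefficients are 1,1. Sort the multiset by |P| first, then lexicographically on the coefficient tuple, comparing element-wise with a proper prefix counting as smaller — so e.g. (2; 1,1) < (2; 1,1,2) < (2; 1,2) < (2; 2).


The 5 primitive collections of Σ (r=7, n=4):

  • {3,6}:  v_{3} + v_{6} = 0  so sig = (2; —)
  • {2,6}:  v_{2} + v_{6} = v_{4} + v_{7}  so sig = (2; 1,1)
  • {1,2,5}:  v_{1} + v_{2} + v_{5} = 0  so sig = (3; —)
  • {3,4,7}:  v_{3} + v_{4} + v_{7} = v_{2}  so sig = (3; 1)
  • {1,4,5,7}:  v_{1} + v_{4} + v_{5} + v_{7} = v_{6}  so sig = (4; 1)

Sorted signature multiset PRS(X):
    (2; —)
    (2; 1,1)
    (3; —)
    (3; 1)
    (4; 1)


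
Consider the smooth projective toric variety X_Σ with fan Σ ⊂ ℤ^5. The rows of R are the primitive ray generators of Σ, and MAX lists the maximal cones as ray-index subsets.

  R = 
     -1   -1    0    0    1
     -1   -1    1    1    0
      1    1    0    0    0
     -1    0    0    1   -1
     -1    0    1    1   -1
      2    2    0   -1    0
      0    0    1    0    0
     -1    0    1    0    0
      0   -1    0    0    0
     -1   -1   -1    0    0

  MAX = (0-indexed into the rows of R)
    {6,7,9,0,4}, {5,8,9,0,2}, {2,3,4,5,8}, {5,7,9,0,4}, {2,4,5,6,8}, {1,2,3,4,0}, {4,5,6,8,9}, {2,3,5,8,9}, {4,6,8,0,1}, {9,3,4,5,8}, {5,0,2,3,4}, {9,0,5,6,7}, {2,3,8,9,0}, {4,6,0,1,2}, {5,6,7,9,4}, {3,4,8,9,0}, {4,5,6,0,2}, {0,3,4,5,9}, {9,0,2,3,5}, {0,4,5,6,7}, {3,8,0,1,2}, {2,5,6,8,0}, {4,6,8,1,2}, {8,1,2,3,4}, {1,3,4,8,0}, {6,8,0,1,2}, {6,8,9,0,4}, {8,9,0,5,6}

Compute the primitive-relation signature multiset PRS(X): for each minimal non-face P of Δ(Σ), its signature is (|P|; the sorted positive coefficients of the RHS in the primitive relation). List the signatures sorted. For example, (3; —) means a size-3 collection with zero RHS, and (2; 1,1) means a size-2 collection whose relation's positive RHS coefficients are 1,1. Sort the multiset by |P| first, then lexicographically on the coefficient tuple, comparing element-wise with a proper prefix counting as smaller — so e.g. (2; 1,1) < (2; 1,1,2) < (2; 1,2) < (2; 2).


Minimal non-faces — 13 found among 10 rays, 28 max cones:

  P = {3,6}:  v_{3} + v_{6} = v_{4}  so sig = (2; 1)
  P = {1,5}:  v_{1} + v_{5} = v_{2} + v_{6}  so sig = (2; 1,1)
  P = {1,7}:  v_{1} + v_{7} = v_{0} + v_{4} + v_{6}  so sig = (2; 1,1,1)
  P = {1,9}:  v_{1} + v_{9} = v_{0} + v_{3} + v_{8}  so sig = (2; 1,1,1)
  P = {2,7}:  v_{2} + v_{7} = v_{0} + v_{4} + v_{5}  so sig = (2; 1,1,1)
  P = {3,7}:  v_{3} + v_{7} = v_{0} + 2·v_{4} + v_{5} + v_{9}  so sig = (2; 1,1,1,2)
  P = {7,8}:  v_{7} + v_{8} = 2·v_{6} + v_{9}  so sig = (2; 1,2)
  P = {2,6,9}:  v_{2} + v_{6} + v_{9} = 0  so sig = (3; —)
  P = {2,4,9}:  v_{2} + v_{4} + v_{9} = v_{3}  so sig = (3; 1)
  P = {0,3,5,8}:  v_{0} + v_{3} + v_{5} + v_{8} = 0  so sig = (4; —)
  P = {0,2,4,8}:  v_{0} + v_{2} + v_{4} + v_{8} = v_{1}  so sig = (4; 1)
  P = {0,4,5,8}:  v_{0} + v_{4} + v_{5} + v_{8} = v_{6}  so sig = (4; 1)
  P = {0,4,5,6,9}:  v_{0} + v_{4} + v_{5} + v_{6} + v_{9} = v_{7}  so sig = (5; 1)

Signatures (|P|; sorted positive RHS coefficients), sorted:
[(2; 1), (2; 1,1), (2; 1,1,1), (2; 1,1,1), (2; 1,1,1), (2; 1,1,1,2), (2; 1,2), (3; —), (3; 1), (4; —), (4; 1), (4; 1), (5; 1)]
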